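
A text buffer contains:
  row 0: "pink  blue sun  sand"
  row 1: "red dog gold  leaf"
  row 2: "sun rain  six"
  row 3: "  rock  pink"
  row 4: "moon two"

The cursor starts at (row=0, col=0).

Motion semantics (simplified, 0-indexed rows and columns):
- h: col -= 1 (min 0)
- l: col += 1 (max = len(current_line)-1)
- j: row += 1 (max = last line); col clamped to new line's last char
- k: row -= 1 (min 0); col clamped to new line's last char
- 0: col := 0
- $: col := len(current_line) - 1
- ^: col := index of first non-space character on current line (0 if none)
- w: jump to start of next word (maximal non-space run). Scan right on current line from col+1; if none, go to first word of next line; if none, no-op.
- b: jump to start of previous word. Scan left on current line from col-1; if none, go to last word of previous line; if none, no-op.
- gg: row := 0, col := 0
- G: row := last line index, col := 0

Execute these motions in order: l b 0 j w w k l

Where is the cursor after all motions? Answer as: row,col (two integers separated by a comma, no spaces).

Answer: 0,9

Derivation:
After 1 (l): row=0 col=1 char='i'
After 2 (b): row=0 col=0 char='p'
After 3 (0): row=0 col=0 char='p'
After 4 (j): row=1 col=0 char='r'
After 5 (w): row=1 col=4 char='d'
After 6 (w): row=1 col=8 char='g'
After 7 (k): row=0 col=8 char='u'
After 8 (l): row=0 col=9 char='e'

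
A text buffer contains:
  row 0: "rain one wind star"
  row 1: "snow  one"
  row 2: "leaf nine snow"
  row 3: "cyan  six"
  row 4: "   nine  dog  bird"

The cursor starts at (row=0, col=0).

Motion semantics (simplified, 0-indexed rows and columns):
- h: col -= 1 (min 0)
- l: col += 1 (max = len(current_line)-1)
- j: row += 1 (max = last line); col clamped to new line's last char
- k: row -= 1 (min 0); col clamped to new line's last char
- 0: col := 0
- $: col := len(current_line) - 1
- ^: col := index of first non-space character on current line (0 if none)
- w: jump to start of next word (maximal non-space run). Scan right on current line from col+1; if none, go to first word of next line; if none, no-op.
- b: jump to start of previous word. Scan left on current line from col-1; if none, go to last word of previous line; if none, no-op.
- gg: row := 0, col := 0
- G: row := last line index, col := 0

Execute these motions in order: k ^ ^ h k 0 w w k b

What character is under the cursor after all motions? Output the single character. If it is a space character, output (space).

Answer: o

Derivation:
After 1 (k): row=0 col=0 char='r'
After 2 (^): row=0 col=0 char='r'
After 3 (^): row=0 col=0 char='r'
After 4 (h): row=0 col=0 char='r'
After 5 (k): row=0 col=0 char='r'
After 6 (0): row=0 col=0 char='r'
After 7 (w): row=0 col=5 char='o'
After 8 (w): row=0 col=9 char='w'
After 9 (k): row=0 col=9 char='w'
After 10 (b): row=0 col=5 char='o'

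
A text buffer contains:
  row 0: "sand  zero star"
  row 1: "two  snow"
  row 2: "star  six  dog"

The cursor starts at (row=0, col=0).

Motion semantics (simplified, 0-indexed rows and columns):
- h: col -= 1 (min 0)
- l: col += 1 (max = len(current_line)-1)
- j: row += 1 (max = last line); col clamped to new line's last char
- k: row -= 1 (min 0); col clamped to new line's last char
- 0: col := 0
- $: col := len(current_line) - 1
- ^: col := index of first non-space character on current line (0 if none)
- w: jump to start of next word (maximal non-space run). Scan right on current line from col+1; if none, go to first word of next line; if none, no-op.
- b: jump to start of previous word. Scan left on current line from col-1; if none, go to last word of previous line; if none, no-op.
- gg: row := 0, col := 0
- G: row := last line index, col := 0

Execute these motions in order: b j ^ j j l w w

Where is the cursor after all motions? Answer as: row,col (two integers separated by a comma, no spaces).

After 1 (b): row=0 col=0 char='s'
After 2 (j): row=1 col=0 char='t'
After 3 (^): row=1 col=0 char='t'
After 4 (j): row=2 col=0 char='s'
After 5 (j): row=2 col=0 char='s'
After 6 (l): row=2 col=1 char='t'
After 7 (w): row=2 col=6 char='s'
After 8 (w): row=2 col=11 char='d'

Answer: 2,11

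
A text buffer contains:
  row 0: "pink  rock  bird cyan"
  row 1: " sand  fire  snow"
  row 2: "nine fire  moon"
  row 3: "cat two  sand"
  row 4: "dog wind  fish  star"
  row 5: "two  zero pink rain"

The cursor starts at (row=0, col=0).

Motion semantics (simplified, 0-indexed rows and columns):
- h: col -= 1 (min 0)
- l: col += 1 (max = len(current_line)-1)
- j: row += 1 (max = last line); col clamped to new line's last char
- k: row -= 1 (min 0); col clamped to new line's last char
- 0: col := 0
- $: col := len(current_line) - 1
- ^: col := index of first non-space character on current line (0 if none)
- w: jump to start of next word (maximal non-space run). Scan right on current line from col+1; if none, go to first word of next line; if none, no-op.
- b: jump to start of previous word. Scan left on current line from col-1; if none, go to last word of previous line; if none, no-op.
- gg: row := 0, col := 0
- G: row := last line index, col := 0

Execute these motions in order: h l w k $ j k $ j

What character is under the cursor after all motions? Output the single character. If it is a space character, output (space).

Answer: w

Derivation:
After 1 (h): row=0 col=0 char='p'
After 2 (l): row=0 col=1 char='i'
After 3 (w): row=0 col=6 char='r'
After 4 (k): row=0 col=6 char='r'
After 5 ($): row=0 col=20 char='n'
After 6 (j): row=1 col=16 char='w'
After 7 (k): row=0 col=16 char='_'
After 8 ($): row=0 col=20 char='n'
After 9 (j): row=1 col=16 char='w'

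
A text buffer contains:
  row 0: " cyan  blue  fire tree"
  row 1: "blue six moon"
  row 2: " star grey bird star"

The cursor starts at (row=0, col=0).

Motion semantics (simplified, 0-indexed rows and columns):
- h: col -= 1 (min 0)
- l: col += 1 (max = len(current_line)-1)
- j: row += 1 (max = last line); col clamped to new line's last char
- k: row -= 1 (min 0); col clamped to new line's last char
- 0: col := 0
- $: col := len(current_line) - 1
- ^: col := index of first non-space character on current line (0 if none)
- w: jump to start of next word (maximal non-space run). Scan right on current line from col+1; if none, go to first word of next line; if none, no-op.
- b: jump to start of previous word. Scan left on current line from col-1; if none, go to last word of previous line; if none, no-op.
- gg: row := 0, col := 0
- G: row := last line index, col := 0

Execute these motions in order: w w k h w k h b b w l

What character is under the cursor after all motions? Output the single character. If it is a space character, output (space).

After 1 (w): row=0 col=1 char='c'
After 2 (w): row=0 col=7 char='b'
After 3 (k): row=0 col=7 char='b'
After 4 (h): row=0 col=6 char='_'
After 5 (w): row=0 col=7 char='b'
After 6 (k): row=0 col=7 char='b'
After 7 (h): row=0 col=6 char='_'
After 8 (b): row=0 col=1 char='c'
After 9 (b): row=0 col=1 char='c'
After 10 (w): row=0 col=7 char='b'
After 11 (l): row=0 col=8 char='l'

Answer: l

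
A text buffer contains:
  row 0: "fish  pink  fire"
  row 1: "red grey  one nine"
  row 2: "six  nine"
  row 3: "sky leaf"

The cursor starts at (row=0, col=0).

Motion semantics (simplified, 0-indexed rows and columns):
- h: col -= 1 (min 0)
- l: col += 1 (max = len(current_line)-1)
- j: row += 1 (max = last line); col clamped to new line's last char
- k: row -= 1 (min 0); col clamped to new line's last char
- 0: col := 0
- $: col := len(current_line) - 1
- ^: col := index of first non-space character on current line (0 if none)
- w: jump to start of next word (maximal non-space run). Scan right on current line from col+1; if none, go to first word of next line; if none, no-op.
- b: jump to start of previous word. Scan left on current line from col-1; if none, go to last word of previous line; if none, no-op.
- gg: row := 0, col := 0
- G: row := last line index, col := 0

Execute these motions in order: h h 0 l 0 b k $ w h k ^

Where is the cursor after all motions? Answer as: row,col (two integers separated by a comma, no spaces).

Answer: 0,0

Derivation:
After 1 (h): row=0 col=0 char='f'
After 2 (h): row=0 col=0 char='f'
After 3 (0): row=0 col=0 char='f'
After 4 (l): row=0 col=1 char='i'
After 5 (0): row=0 col=0 char='f'
After 6 (b): row=0 col=0 char='f'
After 7 (k): row=0 col=0 char='f'
After 8 ($): row=0 col=15 char='e'
After 9 (w): row=1 col=0 char='r'
After 10 (h): row=1 col=0 char='r'
After 11 (k): row=0 col=0 char='f'
After 12 (^): row=0 col=0 char='f'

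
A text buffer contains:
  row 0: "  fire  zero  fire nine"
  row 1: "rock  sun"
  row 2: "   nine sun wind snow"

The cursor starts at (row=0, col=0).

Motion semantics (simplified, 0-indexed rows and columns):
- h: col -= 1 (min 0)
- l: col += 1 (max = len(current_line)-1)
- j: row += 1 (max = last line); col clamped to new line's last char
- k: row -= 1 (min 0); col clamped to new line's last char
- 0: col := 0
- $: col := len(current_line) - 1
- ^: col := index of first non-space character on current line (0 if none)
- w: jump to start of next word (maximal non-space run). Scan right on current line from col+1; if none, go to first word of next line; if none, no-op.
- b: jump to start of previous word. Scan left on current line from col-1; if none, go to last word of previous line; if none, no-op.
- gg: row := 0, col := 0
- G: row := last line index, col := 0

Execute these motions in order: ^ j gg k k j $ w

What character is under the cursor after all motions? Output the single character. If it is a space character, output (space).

Answer: n

Derivation:
After 1 (^): row=0 col=2 char='f'
After 2 (j): row=1 col=2 char='c'
After 3 (gg): row=0 col=0 char='_'
After 4 (k): row=0 col=0 char='_'
After 5 (k): row=0 col=0 char='_'
After 6 (j): row=1 col=0 char='r'
After 7 ($): row=1 col=8 char='n'
After 8 (w): row=2 col=3 char='n'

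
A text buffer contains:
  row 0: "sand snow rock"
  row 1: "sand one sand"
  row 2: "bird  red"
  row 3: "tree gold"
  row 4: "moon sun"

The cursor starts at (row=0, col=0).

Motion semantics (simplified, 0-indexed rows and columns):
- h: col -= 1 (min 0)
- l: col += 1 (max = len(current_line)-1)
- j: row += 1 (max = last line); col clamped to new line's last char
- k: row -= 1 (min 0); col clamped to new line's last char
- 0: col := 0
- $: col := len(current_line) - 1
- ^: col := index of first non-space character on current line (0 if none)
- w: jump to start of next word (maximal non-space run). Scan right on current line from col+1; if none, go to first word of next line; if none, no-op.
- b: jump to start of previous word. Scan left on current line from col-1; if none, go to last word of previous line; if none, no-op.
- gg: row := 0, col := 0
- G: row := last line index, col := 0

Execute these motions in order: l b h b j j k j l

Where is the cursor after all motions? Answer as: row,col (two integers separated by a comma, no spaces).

After 1 (l): row=0 col=1 char='a'
After 2 (b): row=0 col=0 char='s'
After 3 (h): row=0 col=0 char='s'
After 4 (b): row=0 col=0 char='s'
After 5 (j): row=1 col=0 char='s'
After 6 (j): row=2 col=0 char='b'
After 7 (k): row=1 col=0 char='s'
After 8 (j): row=2 col=0 char='b'
After 9 (l): row=2 col=1 char='i'

Answer: 2,1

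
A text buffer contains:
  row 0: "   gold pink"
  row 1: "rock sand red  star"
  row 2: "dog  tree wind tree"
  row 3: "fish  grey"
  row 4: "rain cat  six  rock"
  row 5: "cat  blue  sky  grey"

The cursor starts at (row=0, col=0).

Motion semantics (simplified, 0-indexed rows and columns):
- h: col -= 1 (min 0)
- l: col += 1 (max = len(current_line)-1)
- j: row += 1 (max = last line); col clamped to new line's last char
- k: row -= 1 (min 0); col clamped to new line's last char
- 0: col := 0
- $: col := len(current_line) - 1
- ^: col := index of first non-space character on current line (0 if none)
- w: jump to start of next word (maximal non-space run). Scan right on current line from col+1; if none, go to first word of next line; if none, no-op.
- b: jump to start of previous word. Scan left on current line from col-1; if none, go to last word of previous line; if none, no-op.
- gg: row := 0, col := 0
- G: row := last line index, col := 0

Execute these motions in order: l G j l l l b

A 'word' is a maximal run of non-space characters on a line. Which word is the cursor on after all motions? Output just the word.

After 1 (l): row=0 col=1 char='_'
After 2 (G): row=5 col=0 char='c'
After 3 (j): row=5 col=0 char='c'
After 4 (l): row=5 col=1 char='a'
After 5 (l): row=5 col=2 char='t'
After 6 (l): row=5 col=3 char='_'
After 7 (b): row=5 col=0 char='c'

Answer: cat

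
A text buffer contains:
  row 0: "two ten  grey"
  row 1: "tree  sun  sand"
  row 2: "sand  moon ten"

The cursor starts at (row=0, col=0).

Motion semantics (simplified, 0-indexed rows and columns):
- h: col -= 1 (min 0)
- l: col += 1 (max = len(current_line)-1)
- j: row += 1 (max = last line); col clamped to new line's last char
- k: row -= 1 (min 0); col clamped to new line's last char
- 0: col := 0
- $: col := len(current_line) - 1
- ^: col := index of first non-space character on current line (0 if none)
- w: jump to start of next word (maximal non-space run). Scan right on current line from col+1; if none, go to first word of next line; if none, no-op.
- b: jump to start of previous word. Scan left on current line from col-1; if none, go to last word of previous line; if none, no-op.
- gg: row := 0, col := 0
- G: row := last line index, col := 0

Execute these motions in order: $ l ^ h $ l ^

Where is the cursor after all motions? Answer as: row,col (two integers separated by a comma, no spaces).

After 1 ($): row=0 col=12 char='y'
After 2 (l): row=0 col=12 char='y'
After 3 (^): row=0 col=0 char='t'
After 4 (h): row=0 col=0 char='t'
After 5 ($): row=0 col=12 char='y'
After 6 (l): row=0 col=12 char='y'
After 7 (^): row=0 col=0 char='t'

Answer: 0,0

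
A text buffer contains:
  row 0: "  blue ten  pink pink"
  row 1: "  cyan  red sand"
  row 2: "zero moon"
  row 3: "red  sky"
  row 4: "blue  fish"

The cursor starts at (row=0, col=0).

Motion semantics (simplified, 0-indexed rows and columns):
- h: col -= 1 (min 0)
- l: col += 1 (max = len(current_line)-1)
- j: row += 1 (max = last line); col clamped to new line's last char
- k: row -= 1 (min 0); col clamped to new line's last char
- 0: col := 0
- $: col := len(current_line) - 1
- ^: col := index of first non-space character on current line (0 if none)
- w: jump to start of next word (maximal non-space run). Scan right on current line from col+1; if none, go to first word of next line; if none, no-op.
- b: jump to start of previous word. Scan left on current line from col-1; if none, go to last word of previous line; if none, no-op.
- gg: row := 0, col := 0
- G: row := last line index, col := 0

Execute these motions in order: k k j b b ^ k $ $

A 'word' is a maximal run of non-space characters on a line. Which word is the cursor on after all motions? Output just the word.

After 1 (k): row=0 col=0 char='_'
After 2 (k): row=0 col=0 char='_'
After 3 (j): row=1 col=0 char='_'
After 4 (b): row=0 col=17 char='p'
After 5 (b): row=0 col=12 char='p'
After 6 (^): row=0 col=2 char='b'
After 7 (k): row=0 col=2 char='b'
After 8 ($): row=0 col=20 char='k'
After 9 ($): row=0 col=20 char='k'

Answer: pink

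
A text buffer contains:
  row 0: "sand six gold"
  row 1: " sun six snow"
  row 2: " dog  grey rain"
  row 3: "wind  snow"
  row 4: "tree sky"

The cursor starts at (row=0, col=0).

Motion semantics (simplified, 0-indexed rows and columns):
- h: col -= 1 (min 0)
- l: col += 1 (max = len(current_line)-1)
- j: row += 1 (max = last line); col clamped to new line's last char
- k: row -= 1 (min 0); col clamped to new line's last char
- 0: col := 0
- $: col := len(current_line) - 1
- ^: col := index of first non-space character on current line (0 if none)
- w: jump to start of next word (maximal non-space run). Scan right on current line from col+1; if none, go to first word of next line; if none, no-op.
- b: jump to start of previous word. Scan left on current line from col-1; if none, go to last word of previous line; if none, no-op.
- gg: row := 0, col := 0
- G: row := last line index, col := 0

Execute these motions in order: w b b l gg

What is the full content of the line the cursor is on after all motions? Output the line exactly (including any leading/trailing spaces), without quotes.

Answer: sand six gold

Derivation:
After 1 (w): row=0 col=5 char='s'
After 2 (b): row=0 col=0 char='s'
After 3 (b): row=0 col=0 char='s'
After 4 (l): row=0 col=1 char='a'
After 5 (gg): row=0 col=0 char='s'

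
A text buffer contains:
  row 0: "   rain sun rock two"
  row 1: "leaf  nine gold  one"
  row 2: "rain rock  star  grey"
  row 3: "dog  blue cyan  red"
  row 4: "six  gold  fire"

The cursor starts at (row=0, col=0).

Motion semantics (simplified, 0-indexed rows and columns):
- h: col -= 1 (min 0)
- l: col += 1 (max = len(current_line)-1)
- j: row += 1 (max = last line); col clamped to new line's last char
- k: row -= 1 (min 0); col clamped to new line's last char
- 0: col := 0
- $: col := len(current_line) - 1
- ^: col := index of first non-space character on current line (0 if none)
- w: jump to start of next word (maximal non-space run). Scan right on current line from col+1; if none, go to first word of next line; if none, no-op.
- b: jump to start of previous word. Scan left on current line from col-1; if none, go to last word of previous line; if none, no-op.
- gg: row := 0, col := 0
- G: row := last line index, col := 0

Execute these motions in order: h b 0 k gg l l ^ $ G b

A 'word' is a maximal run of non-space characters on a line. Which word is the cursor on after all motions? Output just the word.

Answer: red

Derivation:
After 1 (h): row=0 col=0 char='_'
After 2 (b): row=0 col=0 char='_'
After 3 (0): row=0 col=0 char='_'
After 4 (k): row=0 col=0 char='_'
After 5 (gg): row=0 col=0 char='_'
After 6 (l): row=0 col=1 char='_'
After 7 (l): row=0 col=2 char='_'
After 8 (^): row=0 col=3 char='r'
After 9 ($): row=0 col=19 char='o'
After 10 (G): row=4 col=0 char='s'
After 11 (b): row=3 col=16 char='r'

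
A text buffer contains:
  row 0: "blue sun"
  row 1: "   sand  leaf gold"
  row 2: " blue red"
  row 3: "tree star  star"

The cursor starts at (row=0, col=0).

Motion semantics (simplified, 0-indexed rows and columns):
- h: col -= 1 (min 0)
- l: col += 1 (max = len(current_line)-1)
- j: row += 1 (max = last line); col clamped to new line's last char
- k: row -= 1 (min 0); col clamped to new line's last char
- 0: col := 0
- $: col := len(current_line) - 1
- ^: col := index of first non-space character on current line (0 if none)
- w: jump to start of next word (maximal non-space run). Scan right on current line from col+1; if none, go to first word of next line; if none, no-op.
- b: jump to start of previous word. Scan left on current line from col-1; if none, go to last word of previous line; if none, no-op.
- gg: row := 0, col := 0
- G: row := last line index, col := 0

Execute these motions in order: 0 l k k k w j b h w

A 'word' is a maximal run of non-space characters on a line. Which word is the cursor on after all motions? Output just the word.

Answer: sand

Derivation:
After 1 (0): row=0 col=0 char='b'
After 2 (l): row=0 col=1 char='l'
After 3 (k): row=0 col=1 char='l'
After 4 (k): row=0 col=1 char='l'
After 5 (k): row=0 col=1 char='l'
After 6 (w): row=0 col=5 char='s'
After 7 (j): row=1 col=5 char='n'
After 8 (b): row=1 col=3 char='s'
After 9 (h): row=1 col=2 char='_'
After 10 (w): row=1 col=3 char='s'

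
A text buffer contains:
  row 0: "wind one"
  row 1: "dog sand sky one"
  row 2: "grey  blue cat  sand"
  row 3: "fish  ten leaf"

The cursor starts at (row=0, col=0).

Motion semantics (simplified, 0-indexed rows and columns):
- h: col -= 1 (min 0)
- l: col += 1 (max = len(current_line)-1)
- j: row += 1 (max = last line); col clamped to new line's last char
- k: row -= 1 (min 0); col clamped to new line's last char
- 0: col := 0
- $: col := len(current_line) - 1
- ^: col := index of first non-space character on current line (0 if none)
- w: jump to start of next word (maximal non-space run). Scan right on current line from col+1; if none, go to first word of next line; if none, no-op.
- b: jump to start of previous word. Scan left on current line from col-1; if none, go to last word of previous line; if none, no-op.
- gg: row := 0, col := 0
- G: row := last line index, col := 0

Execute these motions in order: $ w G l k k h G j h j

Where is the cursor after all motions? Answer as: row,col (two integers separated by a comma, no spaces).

After 1 ($): row=0 col=7 char='e'
After 2 (w): row=1 col=0 char='d'
After 3 (G): row=3 col=0 char='f'
After 4 (l): row=3 col=1 char='i'
After 5 (k): row=2 col=1 char='r'
After 6 (k): row=1 col=1 char='o'
After 7 (h): row=1 col=0 char='d'
After 8 (G): row=3 col=0 char='f'
After 9 (j): row=3 col=0 char='f'
After 10 (h): row=3 col=0 char='f'
After 11 (j): row=3 col=0 char='f'

Answer: 3,0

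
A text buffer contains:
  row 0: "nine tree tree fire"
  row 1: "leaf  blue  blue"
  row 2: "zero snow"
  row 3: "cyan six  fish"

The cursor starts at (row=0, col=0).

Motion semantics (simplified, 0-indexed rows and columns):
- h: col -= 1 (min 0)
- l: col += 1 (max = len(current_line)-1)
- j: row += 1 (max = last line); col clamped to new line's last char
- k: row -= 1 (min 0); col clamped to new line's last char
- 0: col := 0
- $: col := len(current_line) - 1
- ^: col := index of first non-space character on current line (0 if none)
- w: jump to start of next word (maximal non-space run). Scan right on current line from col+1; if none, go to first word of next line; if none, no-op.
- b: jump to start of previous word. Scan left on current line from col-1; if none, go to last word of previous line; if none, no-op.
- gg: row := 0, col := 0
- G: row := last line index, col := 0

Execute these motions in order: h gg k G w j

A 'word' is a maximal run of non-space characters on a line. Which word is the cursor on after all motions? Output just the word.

After 1 (h): row=0 col=0 char='n'
After 2 (gg): row=0 col=0 char='n'
After 3 (k): row=0 col=0 char='n'
After 4 (G): row=3 col=0 char='c'
After 5 (w): row=3 col=5 char='s'
After 6 (j): row=3 col=5 char='s'

Answer: six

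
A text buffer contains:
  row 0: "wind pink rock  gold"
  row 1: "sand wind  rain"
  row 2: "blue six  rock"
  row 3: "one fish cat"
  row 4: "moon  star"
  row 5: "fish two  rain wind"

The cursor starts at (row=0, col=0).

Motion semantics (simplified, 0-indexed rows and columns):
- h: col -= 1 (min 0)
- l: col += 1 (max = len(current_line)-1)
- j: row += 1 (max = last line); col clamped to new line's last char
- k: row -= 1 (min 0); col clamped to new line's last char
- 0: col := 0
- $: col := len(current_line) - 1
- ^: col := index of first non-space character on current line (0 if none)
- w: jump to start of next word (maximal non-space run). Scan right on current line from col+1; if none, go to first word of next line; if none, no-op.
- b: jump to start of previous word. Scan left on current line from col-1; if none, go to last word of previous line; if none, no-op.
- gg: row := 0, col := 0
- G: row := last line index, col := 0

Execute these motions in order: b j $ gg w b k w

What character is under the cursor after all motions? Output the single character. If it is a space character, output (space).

After 1 (b): row=0 col=0 char='w'
After 2 (j): row=1 col=0 char='s'
After 3 ($): row=1 col=14 char='n'
After 4 (gg): row=0 col=0 char='w'
After 5 (w): row=0 col=5 char='p'
After 6 (b): row=0 col=0 char='w'
After 7 (k): row=0 col=0 char='w'
After 8 (w): row=0 col=5 char='p'

Answer: p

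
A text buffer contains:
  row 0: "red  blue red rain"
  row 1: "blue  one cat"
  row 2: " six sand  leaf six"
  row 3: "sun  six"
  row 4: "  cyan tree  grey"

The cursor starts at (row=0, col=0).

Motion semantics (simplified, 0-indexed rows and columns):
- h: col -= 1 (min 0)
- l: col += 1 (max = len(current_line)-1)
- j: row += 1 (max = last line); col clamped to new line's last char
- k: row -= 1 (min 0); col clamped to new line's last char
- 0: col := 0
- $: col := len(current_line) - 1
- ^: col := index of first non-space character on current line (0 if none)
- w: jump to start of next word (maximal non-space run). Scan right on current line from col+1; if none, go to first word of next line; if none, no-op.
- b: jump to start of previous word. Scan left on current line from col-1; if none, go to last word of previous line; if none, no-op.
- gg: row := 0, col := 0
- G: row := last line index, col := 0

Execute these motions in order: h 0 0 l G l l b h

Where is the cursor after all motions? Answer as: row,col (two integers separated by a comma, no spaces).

Answer: 3,4

Derivation:
After 1 (h): row=0 col=0 char='r'
After 2 (0): row=0 col=0 char='r'
After 3 (0): row=0 col=0 char='r'
After 4 (l): row=0 col=1 char='e'
After 5 (G): row=4 col=0 char='_'
After 6 (l): row=4 col=1 char='_'
After 7 (l): row=4 col=2 char='c'
After 8 (b): row=3 col=5 char='s'
After 9 (h): row=3 col=4 char='_'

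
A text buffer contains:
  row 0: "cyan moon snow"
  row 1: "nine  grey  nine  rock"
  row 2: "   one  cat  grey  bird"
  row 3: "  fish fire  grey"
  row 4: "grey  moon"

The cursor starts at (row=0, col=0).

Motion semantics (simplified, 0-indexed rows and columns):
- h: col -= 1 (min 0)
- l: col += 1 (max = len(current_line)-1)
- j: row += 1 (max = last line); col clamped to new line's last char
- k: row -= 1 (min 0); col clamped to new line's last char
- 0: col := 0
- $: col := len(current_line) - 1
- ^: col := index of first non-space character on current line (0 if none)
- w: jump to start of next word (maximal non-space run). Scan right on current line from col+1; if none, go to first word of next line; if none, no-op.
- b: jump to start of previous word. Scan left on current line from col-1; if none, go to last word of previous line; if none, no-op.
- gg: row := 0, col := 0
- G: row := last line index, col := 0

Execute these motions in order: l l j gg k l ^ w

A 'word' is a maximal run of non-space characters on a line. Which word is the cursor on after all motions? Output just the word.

After 1 (l): row=0 col=1 char='y'
After 2 (l): row=0 col=2 char='a'
After 3 (j): row=1 col=2 char='n'
After 4 (gg): row=0 col=0 char='c'
After 5 (k): row=0 col=0 char='c'
After 6 (l): row=0 col=1 char='y'
After 7 (^): row=0 col=0 char='c'
After 8 (w): row=0 col=5 char='m'

Answer: moon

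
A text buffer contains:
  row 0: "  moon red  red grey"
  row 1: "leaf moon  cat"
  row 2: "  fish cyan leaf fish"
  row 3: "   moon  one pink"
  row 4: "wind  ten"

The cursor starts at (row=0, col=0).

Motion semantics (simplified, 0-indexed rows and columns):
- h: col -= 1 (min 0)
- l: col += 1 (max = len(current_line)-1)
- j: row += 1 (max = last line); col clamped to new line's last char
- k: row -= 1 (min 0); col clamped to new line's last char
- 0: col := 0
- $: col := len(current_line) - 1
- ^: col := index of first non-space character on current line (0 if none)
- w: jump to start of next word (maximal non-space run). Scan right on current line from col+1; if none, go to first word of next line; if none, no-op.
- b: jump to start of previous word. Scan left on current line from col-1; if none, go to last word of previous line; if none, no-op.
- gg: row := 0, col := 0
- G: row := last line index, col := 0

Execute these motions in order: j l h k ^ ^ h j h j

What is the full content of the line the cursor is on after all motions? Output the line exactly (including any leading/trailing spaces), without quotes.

After 1 (j): row=1 col=0 char='l'
After 2 (l): row=1 col=1 char='e'
After 3 (h): row=1 col=0 char='l'
After 4 (k): row=0 col=0 char='_'
After 5 (^): row=0 col=2 char='m'
After 6 (^): row=0 col=2 char='m'
After 7 (h): row=0 col=1 char='_'
After 8 (j): row=1 col=1 char='e'
After 9 (h): row=1 col=0 char='l'
After 10 (j): row=2 col=0 char='_'

Answer:   fish cyan leaf fish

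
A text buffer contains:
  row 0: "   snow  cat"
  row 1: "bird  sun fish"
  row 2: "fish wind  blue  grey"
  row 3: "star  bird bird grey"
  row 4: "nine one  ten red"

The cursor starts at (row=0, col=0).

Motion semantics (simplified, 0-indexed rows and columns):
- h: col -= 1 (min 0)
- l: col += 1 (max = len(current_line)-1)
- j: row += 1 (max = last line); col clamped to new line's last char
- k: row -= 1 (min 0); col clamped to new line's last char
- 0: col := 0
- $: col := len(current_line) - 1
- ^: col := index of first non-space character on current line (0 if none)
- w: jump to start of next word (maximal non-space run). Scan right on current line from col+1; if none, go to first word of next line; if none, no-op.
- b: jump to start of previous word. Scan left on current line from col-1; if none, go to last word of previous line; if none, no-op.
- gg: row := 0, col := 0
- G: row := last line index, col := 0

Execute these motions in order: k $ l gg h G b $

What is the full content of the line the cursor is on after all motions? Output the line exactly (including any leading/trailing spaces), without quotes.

After 1 (k): row=0 col=0 char='_'
After 2 ($): row=0 col=11 char='t'
After 3 (l): row=0 col=11 char='t'
After 4 (gg): row=0 col=0 char='_'
After 5 (h): row=0 col=0 char='_'
After 6 (G): row=4 col=0 char='n'
After 7 (b): row=3 col=16 char='g'
After 8 ($): row=3 col=19 char='y'

Answer: star  bird bird grey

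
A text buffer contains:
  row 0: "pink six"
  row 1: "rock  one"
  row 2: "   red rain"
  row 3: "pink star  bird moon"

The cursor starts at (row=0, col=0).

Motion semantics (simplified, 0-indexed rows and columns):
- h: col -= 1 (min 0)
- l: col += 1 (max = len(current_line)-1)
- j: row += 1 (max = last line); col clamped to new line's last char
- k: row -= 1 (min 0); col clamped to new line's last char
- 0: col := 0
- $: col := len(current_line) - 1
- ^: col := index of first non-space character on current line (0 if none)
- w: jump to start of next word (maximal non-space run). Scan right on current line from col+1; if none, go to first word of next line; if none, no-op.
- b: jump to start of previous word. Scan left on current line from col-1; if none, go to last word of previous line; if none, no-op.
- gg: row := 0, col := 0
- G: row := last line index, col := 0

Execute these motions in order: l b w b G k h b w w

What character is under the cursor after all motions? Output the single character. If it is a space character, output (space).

After 1 (l): row=0 col=1 char='i'
After 2 (b): row=0 col=0 char='p'
After 3 (w): row=0 col=5 char='s'
After 4 (b): row=0 col=0 char='p'
After 5 (G): row=3 col=0 char='p'
After 6 (k): row=2 col=0 char='_'
After 7 (h): row=2 col=0 char='_'
After 8 (b): row=1 col=6 char='o'
After 9 (w): row=2 col=3 char='r'
After 10 (w): row=2 col=7 char='r'

Answer: r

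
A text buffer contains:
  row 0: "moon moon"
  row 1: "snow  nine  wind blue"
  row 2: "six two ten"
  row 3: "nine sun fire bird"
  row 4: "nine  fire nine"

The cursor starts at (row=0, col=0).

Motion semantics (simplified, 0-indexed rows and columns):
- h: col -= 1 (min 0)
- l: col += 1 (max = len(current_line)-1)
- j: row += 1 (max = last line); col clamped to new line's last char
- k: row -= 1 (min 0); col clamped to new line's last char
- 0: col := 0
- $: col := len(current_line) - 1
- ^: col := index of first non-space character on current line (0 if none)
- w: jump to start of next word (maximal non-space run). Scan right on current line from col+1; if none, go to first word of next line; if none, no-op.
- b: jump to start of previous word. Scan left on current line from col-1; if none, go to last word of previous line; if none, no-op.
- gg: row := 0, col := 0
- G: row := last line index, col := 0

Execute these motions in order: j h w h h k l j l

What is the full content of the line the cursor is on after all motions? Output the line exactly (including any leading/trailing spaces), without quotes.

Answer: snow  nine  wind blue

Derivation:
After 1 (j): row=1 col=0 char='s'
After 2 (h): row=1 col=0 char='s'
After 3 (w): row=1 col=6 char='n'
After 4 (h): row=1 col=5 char='_'
After 5 (h): row=1 col=4 char='_'
After 6 (k): row=0 col=4 char='_'
After 7 (l): row=0 col=5 char='m'
After 8 (j): row=1 col=5 char='_'
After 9 (l): row=1 col=6 char='n'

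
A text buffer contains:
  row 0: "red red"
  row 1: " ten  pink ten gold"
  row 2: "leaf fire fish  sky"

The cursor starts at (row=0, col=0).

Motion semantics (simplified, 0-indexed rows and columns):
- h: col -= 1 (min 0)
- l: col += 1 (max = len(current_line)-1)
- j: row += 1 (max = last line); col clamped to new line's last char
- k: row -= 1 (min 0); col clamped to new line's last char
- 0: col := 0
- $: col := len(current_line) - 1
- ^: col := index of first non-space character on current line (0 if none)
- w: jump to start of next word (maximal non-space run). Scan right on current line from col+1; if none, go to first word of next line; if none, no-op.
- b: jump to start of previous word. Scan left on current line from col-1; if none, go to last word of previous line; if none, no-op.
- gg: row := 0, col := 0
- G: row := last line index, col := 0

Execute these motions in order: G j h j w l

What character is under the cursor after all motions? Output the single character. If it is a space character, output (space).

Answer: i

Derivation:
After 1 (G): row=2 col=0 char='l'
After 2 (j): row=2 col=0 char='l'
After 3 (h): row=2 col=0 char='l'
After 4 (j): row=2 col=0 char='l'
After 5 (w): row=2 col=5 char='f'
After 6 (l): row=2 col=6 char='i'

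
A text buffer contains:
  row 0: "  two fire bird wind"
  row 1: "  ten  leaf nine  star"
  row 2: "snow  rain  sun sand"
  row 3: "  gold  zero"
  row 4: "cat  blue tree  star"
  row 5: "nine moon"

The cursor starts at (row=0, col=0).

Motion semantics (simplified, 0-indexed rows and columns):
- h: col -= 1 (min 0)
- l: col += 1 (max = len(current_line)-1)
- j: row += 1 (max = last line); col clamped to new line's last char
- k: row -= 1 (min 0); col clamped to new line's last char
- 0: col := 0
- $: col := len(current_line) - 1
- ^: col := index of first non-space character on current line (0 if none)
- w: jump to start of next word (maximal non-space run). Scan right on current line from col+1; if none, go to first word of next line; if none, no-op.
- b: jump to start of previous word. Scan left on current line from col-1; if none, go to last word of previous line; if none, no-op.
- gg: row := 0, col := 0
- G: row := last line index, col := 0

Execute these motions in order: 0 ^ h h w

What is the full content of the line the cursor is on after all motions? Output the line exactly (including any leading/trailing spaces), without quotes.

After 1 (0): row=0 col=0 char='_'
After 2 (^): row=0 col=2 char='t'
After 3 (h): row=0 col=1 char='_'
After 4 (h): row=0 col=0 char='_'
After 5 (w): row=0 col=2 char='t'

Answer:   two fire bird wind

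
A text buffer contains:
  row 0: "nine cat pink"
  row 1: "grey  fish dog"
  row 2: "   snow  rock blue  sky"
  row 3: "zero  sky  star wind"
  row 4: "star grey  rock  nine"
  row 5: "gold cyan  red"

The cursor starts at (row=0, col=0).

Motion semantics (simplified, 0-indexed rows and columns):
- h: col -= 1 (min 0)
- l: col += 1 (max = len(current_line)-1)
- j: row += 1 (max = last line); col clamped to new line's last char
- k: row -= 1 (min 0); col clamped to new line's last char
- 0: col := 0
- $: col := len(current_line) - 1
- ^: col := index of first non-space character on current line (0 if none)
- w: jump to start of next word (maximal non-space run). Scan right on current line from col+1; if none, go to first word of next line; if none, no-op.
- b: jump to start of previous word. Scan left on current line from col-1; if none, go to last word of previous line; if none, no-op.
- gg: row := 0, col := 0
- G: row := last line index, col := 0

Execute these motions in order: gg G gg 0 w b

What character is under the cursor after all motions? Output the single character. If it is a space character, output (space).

After 1 (gg): row=0 col=0 char='n'
After 2 (G): row=5 col=0 char='g'
After 3 (gg): row=0 col=0 char='n'
After 4 (0): row=0 col=0 char='n'
After 5 (w): row=0 col=5 char='c'
After 6 (b): row=0 col=0 char='n'

Answer: n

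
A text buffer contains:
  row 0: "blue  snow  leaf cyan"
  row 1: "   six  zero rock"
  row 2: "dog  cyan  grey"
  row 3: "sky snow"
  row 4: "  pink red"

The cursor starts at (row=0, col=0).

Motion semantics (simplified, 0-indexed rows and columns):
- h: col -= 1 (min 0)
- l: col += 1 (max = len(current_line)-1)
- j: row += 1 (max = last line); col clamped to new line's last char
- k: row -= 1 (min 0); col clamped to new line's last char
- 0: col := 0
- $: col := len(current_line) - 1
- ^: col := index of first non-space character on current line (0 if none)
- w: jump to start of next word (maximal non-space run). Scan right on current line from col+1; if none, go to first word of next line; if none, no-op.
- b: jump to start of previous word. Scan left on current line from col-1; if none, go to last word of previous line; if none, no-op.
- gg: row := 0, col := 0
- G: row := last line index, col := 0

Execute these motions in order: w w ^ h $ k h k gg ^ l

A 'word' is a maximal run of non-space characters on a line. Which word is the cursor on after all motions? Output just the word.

Answer: blue

Derivation:
After 1 (w): row=0 col=6 char='s'
After 2 (w): row=0 col=12 char='l'
After 3 (^): row=0 col=0 char='b'
After 4 (h): row=0 col=0 char='b'
After 5 ($): row=0 col=20 char='n'
After 6 (k): row=0 col=20 char='n'
After 7 (h): row=0 col=19 char='a'
After 8 (k): row=0 col=19 char='a'
After 9 (gg): row=0 col=0 char='b'
After 10 (^): row=0 col=0 char='b'
After 11 (l): row=0 col=1 char='l'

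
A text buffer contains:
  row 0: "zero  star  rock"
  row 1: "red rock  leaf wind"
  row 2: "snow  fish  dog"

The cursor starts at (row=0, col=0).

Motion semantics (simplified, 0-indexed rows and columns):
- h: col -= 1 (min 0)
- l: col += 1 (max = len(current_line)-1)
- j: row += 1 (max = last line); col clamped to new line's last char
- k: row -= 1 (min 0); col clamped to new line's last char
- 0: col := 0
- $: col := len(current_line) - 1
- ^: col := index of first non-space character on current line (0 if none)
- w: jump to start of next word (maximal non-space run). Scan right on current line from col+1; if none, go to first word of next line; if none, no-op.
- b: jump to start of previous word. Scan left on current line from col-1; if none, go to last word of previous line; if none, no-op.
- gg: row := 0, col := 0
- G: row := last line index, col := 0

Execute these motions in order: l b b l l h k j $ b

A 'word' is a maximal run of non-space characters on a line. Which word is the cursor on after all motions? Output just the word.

After 1 (l): row=0 col=1 char='e'
After 2 (b): row=0 col=0 char='z'
After 3 (b): row=0 col=0 char='z'
After 4 (l): row=0 col=1 char='e'
After 5 (l): row=0 col=2 char='r'
After 6 (h): row=0 col=1 char='e'
After 7 (k): row=0 col=1 char='e'
After 8 (j): row=1 col=1 char='e'
After 9 ($): row=1 col=18 char='d'
After 10 (b): row=1 col=15 char='w'

Answer: wind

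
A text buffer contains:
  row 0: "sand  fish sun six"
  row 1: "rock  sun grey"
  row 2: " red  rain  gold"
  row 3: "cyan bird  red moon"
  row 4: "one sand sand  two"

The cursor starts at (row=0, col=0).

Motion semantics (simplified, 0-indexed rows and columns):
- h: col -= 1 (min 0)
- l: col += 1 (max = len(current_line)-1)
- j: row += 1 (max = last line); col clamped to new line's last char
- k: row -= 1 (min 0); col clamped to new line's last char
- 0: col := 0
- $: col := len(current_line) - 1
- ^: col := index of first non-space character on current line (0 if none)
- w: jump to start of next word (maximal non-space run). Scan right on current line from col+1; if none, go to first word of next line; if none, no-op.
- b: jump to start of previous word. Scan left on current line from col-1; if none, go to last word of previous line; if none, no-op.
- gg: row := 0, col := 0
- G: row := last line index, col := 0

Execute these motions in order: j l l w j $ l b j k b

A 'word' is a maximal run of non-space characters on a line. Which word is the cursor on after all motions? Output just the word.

Answer: rain

Derivation:
After 1 (j): row=1 col=0 char='r'
After 2 (l): row=1 col=1 char='o'
After 3 (l): row=1 col=2 char='c'
After 4 (w): row=1 col=6 char='s'
After 5 (j): row=2 col=6 char='r'
After 6 ($): row=2 col=15 char='d'
After 7 (l): row=2 col=15 char='d'
After 8 (b): row=2 col=12 char='g'
After 9 (j): row=3 col=12 char='e'
After 10 (k): row=2 col=12 char='g'
After 11 (b): row=2 col=6 char='r'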